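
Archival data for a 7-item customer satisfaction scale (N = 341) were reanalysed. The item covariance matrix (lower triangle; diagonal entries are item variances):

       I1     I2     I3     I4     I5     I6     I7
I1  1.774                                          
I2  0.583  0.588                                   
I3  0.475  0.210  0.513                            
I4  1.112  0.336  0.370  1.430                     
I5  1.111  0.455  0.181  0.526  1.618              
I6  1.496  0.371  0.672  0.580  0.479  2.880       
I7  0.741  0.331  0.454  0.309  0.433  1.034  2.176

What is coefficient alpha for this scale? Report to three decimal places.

sum of item variances = 1.774 + 0.588 + 0.513 + 1.430 + 1.618 + 2.880 + 2.176 = 10.979
Σ_{i<j} σ_ij = 12.259
Var(T) = 10.979 + 2 × 12.259 = 35.497
α = (k/(k−1))·(1 − sum of item variances/Var(T)) = (7/6)·(1 − 10.979/35.497) = 0.806

coefficient alpha = 0.806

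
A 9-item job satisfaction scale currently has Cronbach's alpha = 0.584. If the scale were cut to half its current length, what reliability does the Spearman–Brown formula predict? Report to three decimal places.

predicted reliability = 0.412

Length factor m = 1/2
α' = m·α / (1 − (1−m)·α)
   = 1/2 × 0.584 / (1 − (1 − 1/2) × 0.584)
   = 0.2920 / 0.7080 = 0.412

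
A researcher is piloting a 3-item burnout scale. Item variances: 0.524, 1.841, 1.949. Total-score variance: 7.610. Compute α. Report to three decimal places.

α = 0.650

sum of item variances = 0.524 + 1.841 + 1.949 = 4.314
α = (k/(k−1))·(1 − sum of item variances/σ²_T) = (3/2)·(1 − 4.314/7.610) = 0.650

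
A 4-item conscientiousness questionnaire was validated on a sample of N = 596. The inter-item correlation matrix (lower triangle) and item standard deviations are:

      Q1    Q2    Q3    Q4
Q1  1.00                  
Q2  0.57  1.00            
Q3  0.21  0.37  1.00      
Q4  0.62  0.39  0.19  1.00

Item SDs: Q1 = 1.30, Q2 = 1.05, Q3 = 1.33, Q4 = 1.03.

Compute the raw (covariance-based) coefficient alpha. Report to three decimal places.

Σσ²ᵢ = 1.30² + 1.05² + 1.33² + 1.03² = 5.6223
Covariances σ_ij = r_ij · s_i · s_j:
  σ(Q1,Q2) = 0.57 × 1.30 × 1.05 = 0.7781
  σ(Q1,Q3) = 0.21 × 1.30 × 1.33 = 0.3631
  σ(Q1,Q4) = 0.62 × 1.30 × 1.03 = 0.8302
  σ(Q2,Q3) = 0.37 × 1.05 × 1.33 = 0.5167
  σ(Q2,Q4) = 0.39 × 1.05 × 1.03 = 0.4218
  σ(Q3,Q4) = 0.19 × 1.33 × 1.03 = 0.2603
σ²_T = Σσ²ᵢ + 2·Σσ_ij = 5.6223 + 2 × 3.1702 = 11.9627
α = (4/3)·(1 − 5.6223/11.9627) = 0.707

α = 0.707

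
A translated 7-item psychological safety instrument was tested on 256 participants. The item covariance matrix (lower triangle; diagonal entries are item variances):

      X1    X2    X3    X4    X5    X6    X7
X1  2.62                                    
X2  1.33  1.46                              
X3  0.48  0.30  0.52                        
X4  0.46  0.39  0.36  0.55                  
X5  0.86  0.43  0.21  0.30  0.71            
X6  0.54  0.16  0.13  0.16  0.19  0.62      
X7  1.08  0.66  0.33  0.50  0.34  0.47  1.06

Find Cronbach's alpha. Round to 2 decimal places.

α = 0.84

ΣVar(i) = 2.62 + 1.46 + 0.52 + 0.55 + 0.71 + 0.62 + 1.06 = 7.54
Σ_{i<j} σ_ij = 9.68
σ²_T = 7.54 + 2 × 9.68 = 26.90
α = (k/(k−1))·(1 − ΣVar(i)/σ²_T) = (7/6)·(1 − 7.54/26.90) = 0.84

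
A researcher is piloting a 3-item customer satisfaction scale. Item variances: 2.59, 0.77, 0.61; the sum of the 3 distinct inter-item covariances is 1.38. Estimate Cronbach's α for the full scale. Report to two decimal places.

Σσ²ᵢ = 2.59 + 0.77 + 0.61 = 3.97
Sum of distinct covariances = 1.38
σ²_total = Σσ²ᵢ + 2·Σcov = 3.97 + 2 × 1.38 = 6.73
α = (3/2)·(1 − 3.97/6.73) = 0.62

Cronbach's α = 0.62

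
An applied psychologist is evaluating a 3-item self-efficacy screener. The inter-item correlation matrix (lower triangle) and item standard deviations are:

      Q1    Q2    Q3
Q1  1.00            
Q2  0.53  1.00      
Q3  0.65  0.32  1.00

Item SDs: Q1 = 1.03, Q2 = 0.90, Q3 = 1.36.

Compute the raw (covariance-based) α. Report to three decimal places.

α = 0.736

Σσ²ᵢ = 1.03² + 0.90² + 1.36² = 3.7205
Covariances σ_ij = r_ij · s_i · s_j:
  σ(Q1,Q2) = 0.53 × 1.03 × 0.90 = 0.4913
  σ(Q1,Q3) = 0.65 × 1.03 × 1.36 = 0.9105
  σ(Q2,Q3) = 0.32 × 0.90 × 1.36 = 0.3917
σ²_T = Σσ²ᵢ + 2·Σσ_ij = 3.7205 + 2 × 1.7935 = 7.3075
α = (3/2)·(1 − 3.7205/7.3075) = 0.736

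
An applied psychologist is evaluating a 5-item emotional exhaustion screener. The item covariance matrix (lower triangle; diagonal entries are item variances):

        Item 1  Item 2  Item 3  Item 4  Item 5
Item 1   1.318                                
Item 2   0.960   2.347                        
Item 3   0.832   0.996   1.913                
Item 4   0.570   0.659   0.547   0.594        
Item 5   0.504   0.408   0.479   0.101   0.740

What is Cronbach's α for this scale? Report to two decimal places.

Cronbach's α = 0.80

Σσᵢ² = 1.318 + 2.347 + 1.913 + 0.594 + 0.740 = 6.912
Σ_{i<j} σ_ij = 6.056
σ²_T = 6.912 + 2 × 6.056 = 19.024
α = (k/(k−1))·(1 − Σσᵢ²/σ²_T) = (5/4)·(1 − 6.912/19.024) = 0.80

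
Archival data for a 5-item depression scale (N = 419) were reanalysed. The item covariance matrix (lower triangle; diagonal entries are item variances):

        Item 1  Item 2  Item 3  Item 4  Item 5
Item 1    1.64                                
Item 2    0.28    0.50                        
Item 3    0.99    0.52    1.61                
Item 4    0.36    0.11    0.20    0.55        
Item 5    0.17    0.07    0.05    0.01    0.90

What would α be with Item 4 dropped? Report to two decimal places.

α = 0.63

Remaining items: Item 1, Item 2, Item 3, Item 5 (k = 4).
Σσ²ᵢ = 1.64 + 0.50 + 1.61 + 0.90 = 4.65
σ²_total = 4.65 + 2 × 2.08 = 8.81
α (item deleted) = (4/3)·(1 − 4.65/8.81) = 0.63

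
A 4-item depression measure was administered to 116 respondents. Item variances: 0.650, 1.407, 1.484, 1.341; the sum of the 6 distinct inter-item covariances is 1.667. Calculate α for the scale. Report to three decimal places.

ΣVar(i) = 0.650 + 1.407 + 1.484 + 1.341 = 4.882
Sum of distinct covariances = 1.667
σ²_total = ΣVar(i) + 2·Σcov = 4.882 + 2 × 1.667 = 8.216
α = (4/3)·(1 − 4.882/8.216) = 0.541

α = 0.541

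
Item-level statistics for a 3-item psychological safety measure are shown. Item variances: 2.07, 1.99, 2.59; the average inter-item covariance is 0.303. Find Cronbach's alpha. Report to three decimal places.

Σσᵢ² = 2.07 + 1.99 + 2.59 = 6.65
Sum of the 3 distinct covariances = 3 × 0.303 = 0.909
Var(T) = Σσᵢ² + 2·Σcov = 6.65 + 2 × 0.909 = 8.468
α = (3/2)·(1 − 6.65/8.468) = 0.322

α = 0.322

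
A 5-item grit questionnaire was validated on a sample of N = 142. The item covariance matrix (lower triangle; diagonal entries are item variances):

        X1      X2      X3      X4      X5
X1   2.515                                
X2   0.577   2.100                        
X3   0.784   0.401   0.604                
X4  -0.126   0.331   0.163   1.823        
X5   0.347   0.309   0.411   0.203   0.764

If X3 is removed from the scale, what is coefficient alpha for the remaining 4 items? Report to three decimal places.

Remaining items: X1, X2, X4, X5 (k = 4).
Σσᵢ² = 2.515 + 2.100 + 1.823 + 0.764 = 7.202
Var(T) = 7.202 + 2 × 1.641 = 10.484
α (item deleted) = (4/3)·(1 − 7.202/10.484) = 0.417

coefficient alpha = 0.417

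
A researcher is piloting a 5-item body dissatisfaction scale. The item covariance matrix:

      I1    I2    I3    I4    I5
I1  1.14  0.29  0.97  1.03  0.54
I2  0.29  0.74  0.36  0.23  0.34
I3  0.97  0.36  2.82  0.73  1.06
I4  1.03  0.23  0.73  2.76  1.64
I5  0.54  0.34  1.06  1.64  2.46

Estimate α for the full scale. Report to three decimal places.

sum of item variances = 1.14 + 0.74 + 2.82 + 2.76 + 2.46 = 9.92
Σ_{i<j} σ_ij = 7.19
σ²_T = 9.92 + 2 × 7.19 = 24.30
α = (k/(k−1))·(1 − sum of item variances/σ²_T) = (5/4)·(1 − 9.92/24.30) = 0.740

α = 0.740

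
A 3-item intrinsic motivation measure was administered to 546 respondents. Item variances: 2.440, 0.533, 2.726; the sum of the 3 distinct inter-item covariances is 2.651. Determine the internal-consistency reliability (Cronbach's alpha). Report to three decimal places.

ΣVar(i) = 2.440 + 0.533 + 2.726 = 5.699
Sum of distinct covariances = 2.651
σ²_total = ΣVar(i) + 2·Σcov = 5.699 + 2 × 2.651 = 11.001
α = (3/2)·(1 − 5.699/11.001) = 0.723

α = 0.723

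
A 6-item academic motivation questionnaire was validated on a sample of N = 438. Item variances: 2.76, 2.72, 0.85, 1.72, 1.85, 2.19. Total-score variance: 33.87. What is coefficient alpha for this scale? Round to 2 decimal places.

Σσ²ᵢ = 2.76 + 2.72 + 0.85 + 1.72 + 1.85 + 2.19 = 12.09
α = (k/(k−1))·(1 − Σσ²ᵢ/σ²_total) = (6/5)·(1 − 12.09/33.87) = 0.77

α = 0.77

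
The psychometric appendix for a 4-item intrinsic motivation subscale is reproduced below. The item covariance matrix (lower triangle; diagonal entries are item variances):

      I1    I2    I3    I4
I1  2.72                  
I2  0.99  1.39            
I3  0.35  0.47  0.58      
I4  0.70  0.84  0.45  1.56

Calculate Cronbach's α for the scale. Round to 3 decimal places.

ΣVar(i) = 2.72 + 1.39 + 0.58 + 1.56 = 6.25
Sum of the distinct covariances = 3.80
Var(T) = 6.25 + 2 × 3.80 = 13.85
α = (k/(k−1))·(1 − ΣVar(i)/Var(T)) = (4/3)·(1 − 6.25/13.85) = 0.732

Cronbach's α = 0.732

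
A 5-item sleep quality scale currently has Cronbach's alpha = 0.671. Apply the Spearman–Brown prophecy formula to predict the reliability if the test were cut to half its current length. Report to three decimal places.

Length factor m = 1/2
α' = m·α / (1 − (1−m)·α)
   = 1/2 × 0.671 / (1 − (1 − 1/2) × 0.671)
   = 0.3355 / 0.6645 = 0.505

predicted reliability = 0.505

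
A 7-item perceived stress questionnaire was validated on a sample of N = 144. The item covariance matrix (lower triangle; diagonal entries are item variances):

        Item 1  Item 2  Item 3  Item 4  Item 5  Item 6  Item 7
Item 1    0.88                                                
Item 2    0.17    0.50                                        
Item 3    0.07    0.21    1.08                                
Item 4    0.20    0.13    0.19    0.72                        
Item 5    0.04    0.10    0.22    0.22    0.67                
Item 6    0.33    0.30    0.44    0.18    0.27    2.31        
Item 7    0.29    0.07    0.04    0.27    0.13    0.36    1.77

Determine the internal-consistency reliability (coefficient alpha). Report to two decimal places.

Σσ²ᵢ = 0.88 + 0.50 + 1.08 + 0.72 + 0.67 + 2.31 + 1.77 = 7.93
Sum of off-diagonal covariances = 4.23
σ²_total = 7.93 + 2 × 4.23 = 16.39
α = (k/(k−1))·(1 − Σσ²ᵢ/σ²_total) = (7/6)·(1 − 7.93/16.39) = 0.60

α = 0.60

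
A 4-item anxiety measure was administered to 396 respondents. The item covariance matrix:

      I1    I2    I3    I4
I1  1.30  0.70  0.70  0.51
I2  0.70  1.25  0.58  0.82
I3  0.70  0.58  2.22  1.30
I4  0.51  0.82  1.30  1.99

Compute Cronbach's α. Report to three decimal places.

α = 0.769

Σσᵢ² = 1.30 + 1.25 + 2.22 + 1.99 = 6.76
Σ_{i<j} σ_ij = 4.61
σ²_total = 6.76 + 2 × 4.61 = 15.98
α = (k/(k−1))·(1 − Σσᵢ²/σ²_total) = (4/3)·(1 − 6.76/15.98) = 0.769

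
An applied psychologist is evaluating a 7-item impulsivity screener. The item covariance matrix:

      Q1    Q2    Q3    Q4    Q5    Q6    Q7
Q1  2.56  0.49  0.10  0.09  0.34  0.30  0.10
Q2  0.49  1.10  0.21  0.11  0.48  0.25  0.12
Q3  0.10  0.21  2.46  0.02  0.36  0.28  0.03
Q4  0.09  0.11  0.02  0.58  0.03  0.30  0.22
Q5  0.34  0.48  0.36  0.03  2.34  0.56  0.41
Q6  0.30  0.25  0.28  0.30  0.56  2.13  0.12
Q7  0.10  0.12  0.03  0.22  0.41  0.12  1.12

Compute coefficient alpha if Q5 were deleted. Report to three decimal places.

Remaining items: Q1, Q2, Q3, Q4, Q6, Q7 (k = 6).
ΣVar(i) = 2.56 + 1.10 + 2.46 + 0.58 + 2.13 + 1.12 = 9.95
σ²_total = 9.95 + 2 × 2.74 = 15.43
α (item deleted) = (6/5)·(1 − 9.95/15.43) = 0.426

α = 0.426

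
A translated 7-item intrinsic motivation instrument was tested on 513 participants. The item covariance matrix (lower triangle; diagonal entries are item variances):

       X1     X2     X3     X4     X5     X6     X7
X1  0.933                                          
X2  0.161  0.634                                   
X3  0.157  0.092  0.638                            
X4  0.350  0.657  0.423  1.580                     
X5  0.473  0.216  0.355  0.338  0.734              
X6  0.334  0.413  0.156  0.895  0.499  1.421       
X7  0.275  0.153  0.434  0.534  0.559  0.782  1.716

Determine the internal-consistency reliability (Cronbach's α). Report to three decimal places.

Cronbach's α = 0.797

Σσ²ᵢ = 0.933 + 0.634 + 0.638 + 1.580 + 0.734 + 1.421 + 1.716 = 7.656
Sum of off-diagonal covariances = 8.256
total variance = 7.656 + 2 × 8.256 = 24.168
α = (k/(k−1))·(1 − Σσ²ᵢ/total variance) = (7/6)·(1 − 7.656/24.168) = 0.797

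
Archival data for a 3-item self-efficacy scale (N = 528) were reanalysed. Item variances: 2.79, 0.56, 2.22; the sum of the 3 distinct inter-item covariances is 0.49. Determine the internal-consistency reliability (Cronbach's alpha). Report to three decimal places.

Σσᵢ² = 2.79 + 0.56 + 2.22 = 5.57
Sum of distinct covariances = 0.49
total variance = Σσᵢ² + 2·Σcov = 5.57 + 2 × 0.49 = 6.55
α = (3/2)·(1 − 5.57/6.55) = 0.224

α = 0.224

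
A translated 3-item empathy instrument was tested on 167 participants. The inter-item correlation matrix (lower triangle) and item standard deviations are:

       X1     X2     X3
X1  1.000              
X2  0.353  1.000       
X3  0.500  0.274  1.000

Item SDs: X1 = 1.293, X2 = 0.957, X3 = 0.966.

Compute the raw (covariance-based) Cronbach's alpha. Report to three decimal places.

Σσ²ᵢ = 1.293² + 0.957² + 0.966² = 3.5209
Covariances σ_ij = r_ij · s_i · s_j:
  σ(X1,X2) = 0.353 × 1.293 × 0.957 = 0.4368
  σ(X1,X3) = 0.500 × 1.293 × 0.966 = 0.6245
  σ(X2,X3) = 0.274 × 0.957 × 0.966 = 0.2533
σ²_T = Σσ²ᵢ + 2·Σσ_ij = 3.5209 + 2 × 1.3146 = 6.1501
α = (3/2)·(1 − 3.5209/6.1501) = 0.641

Cronbach's alpha = 0.641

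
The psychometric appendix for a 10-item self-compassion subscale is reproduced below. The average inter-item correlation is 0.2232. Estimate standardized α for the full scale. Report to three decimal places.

standardized α = 0.742

Standardized α = k·r̄ / (1 + (k−1)·r̄) = 10 × 0.2232 / (1 + 9 × 0.2232)
  = 2.2320 / 3.0088 = 0.742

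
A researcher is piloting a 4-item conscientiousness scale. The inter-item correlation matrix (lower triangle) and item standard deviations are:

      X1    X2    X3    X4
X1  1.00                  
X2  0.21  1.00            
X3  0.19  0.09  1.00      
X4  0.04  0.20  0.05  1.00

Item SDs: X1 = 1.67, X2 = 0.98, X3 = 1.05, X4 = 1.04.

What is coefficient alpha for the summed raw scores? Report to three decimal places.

α = 0.360

Σσ²ᵢ = 1.67² + 0.98² + 1.05² + 1.04² = 5.9334
Covariances σ_ij = r_ij · s_i · s_j:
  σ(X1,X2) = 0.21 × 1.67 × 0.98 = 0.3437
  σ(X1,X3) = 0.19 × 1.67 × 1.05 = 0.3332
  σ(X1,X4) = 0.04 × 1.67 × 1.04 = 0.0695
  σ(X2,X3) = 0.09 × 0.98 × 1.05 = 0.0926
  σ(X2,X4) = 0.20 × 0.98 × 1.04 = 0.2038
  σ(X3,X4) = 0.05 × 1.05 × 1.04 = 0.0546
σ²_T = Σσ²ᵢ + 2·Σσ_ij = 5.9334 + 2 × 1.0974 = 8.1282
α = (4/3)·(1 − 5.9334/8.1282) = 0.360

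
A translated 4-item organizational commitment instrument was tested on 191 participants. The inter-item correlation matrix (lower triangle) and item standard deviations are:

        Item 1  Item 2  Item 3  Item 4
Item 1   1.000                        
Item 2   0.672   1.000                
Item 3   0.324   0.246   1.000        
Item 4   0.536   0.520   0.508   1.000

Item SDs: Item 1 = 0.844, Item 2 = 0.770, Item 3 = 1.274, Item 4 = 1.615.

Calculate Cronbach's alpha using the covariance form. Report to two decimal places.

Cronbach's alpha = 0.74

Σσ²ᵢ = 0.844² + 0.770² + 1.274² + 1.615² = 5.5365
Covariances σ_ij = r_ij · s_i · s_j:
  σ(Item 1,Item 2) = 0.672 × 0.844 × 0.770 = 0.4367
  σ(Item 1,Item 3) = 0.324 × 0.844 × 1.274 = 0.3484
  σ(Item 1,Item 4) = 0.536 × 0.844 × 1.615 = 0.7306
  σ(Item 2,Item 3) = 0.246 × 0.770 × 1.274 = 0.2413
  σ(Item 2,Item 4) = 0.520 × 0.770 × 1.615 = 0.6466
  σ(Item 3,Item 4) = 0.508 × 1.274 × 1.615 = 1.0452
σ²_T = Σσ²ᵢ + 2·Σσ_ij = 5.5365 + 2 × 3.4488 = 12.4341
α = (4/3)·(1 − 5.5365/12.4341) = 0.74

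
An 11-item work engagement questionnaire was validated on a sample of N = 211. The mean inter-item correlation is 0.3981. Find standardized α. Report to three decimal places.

Standardized α = k·r̄ / (1 + (k−1)·r̄) = 11 × 0.3981 / (1 + 10 × 0.3981)
  = 4.3791 / 4.9810 = 0.879

α = 0.879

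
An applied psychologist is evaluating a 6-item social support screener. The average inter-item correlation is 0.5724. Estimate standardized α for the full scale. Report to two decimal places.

α = 0.89

Standardized α = k·r̄ / (1 + (k−1)·r̄) = 6 × 0.5724 / (1 + 5 × 0.5724)
  = 3.4344 / 3.8620 = 0.89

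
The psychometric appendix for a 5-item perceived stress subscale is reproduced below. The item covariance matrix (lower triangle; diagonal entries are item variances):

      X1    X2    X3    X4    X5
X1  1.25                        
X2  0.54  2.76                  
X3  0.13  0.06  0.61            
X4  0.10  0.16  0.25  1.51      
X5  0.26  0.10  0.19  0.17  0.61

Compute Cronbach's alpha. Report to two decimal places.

sum of item variances = 1.25 + 2.76 + 0.61 + 1.51 + 0.61 = 6.74
Sum of off-diagonal covariances = 1.96
σ²_total = 6.74 + 2 × 1.96 = 10.66
α = (k/(k−1))·(1 − sum of item variances/σ²_total) = (5/4)·(1 − 6.74/10.66) = 0.46

Cronbach's alpha = 0.46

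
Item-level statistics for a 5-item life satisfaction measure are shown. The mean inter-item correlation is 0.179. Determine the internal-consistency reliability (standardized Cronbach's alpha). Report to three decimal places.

α = 0.522

Standardized α = k·r̄ / (1 + (k−1)·r̄) = 5 × 0.179 / (1 + 4 × 0.179)
  = 0.8950 / 1.7160 = 0.522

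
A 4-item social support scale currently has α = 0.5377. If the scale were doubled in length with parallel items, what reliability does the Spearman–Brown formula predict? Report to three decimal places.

Length factor m = 2
α' = m·α / (1 + (m−1)·α)
   = 2 × 0.5377 / (1 + (2 − 1) × 0.5377)
   = 1.0754 / 1.5377 = 0.699

predicted reliability = 0.699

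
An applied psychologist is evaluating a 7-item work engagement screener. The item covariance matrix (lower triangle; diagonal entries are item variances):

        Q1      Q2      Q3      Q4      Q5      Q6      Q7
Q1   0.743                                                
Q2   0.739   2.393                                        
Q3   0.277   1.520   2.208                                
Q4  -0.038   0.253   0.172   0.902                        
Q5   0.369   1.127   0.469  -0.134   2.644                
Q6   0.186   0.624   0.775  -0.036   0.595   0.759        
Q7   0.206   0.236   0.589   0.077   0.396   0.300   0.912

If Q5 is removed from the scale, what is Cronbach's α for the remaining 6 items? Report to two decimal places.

Remaining items: Q1, Q2, Q3, Q4, Q6, Q7 (k = 6).
Σσ²ᵢ = 0.743 + 2.393 + 2.208 + 0.902 + 0.759 + 0.912 = 7.917
σ²_total = 7.917 + 2 × 5.880 = 19.677
α (item deleted) = (6/5)·(1 − 7.917/19.677) = 0.72

Cronbach's α = 0.72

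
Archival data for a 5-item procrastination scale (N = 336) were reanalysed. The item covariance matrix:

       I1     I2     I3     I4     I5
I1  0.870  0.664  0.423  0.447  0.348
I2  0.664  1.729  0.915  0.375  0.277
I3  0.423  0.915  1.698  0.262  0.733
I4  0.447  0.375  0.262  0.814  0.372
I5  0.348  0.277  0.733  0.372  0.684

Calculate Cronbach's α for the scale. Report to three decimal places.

Σσᵢ² = 0.870 + 1.729 + 1.698 + 0.814 + 0.684 = 5.795
Sum of the distinct covariances = 4.816
total variance = 5.795 + 2 × 4.816 = 15.427
α = (k/(k−1))·(1 − Σσᵢ²/total variance) = (5/4)·(1 − 5.795/15.427) = 0.780

Cronbach's α = 0.780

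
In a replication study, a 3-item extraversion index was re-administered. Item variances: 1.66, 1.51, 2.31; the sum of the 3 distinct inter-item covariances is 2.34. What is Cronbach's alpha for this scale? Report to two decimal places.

Σσᵢ² = 1.66 + 1.51 + 2.31 = 5.48
Sum of distinct covariances = 2.34
total variance = Σσᵢ² + 2·Σcov = 5.48 + 2 × 2.34 = 10.16
α = (3/2)·(1 − 5.48/10.16) = 0.69

Cronbach's alpha = 0.69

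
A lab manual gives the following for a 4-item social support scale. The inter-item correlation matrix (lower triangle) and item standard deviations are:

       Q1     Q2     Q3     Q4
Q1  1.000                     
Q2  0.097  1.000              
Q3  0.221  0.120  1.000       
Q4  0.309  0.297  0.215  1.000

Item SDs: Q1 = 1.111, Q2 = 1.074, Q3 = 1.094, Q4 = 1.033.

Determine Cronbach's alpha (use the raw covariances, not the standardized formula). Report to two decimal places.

Σσ²ᵢ = 1.111² + 1.074² + 1.094² + 1.033² = 4.6517
Covariances σ_ij = r_ij · s_i · s_j:
  σ(Q1,Q2) = 0.097 × 1.111 × 1.074 = 0.1157
  σ(Q1,Q3) = 0.221 × 1.111 × 1.094 = 0.2686
  σ(Q1,Q4) = 0.309 × 1.111 × 1.033 = 0.3546
  σ(Q2,Q3) = 0.120 × 1.074 × 1.094 = 0.1410
  σ(Q2,Q4) = 0.297 × 1.074 × 1.033 = 0.3295
  σ(Q3,Q4) = 0.215 × 1.094 × 1.033 = 0.2430
σ²_T = Σσ²ᵢ + 2·Σσ_ij = 4.6517 + 2 × 1.4524 = 7.5565
α = (4/3)·(1 − 4.6517/7.5565) = 0.51

α = 0.51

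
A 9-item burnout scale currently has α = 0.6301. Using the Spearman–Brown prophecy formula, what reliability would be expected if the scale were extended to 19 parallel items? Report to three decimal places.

Length factor m = 19/9 = 2.1111
α' = m·α / (1 + (m−1)·α)
   = 19/9 × 0.6301 / (1 + (19/9 − 1) × 0.6301)
   = 1.3302 / 1.7001 = 0.782

predicted reliability = 0.782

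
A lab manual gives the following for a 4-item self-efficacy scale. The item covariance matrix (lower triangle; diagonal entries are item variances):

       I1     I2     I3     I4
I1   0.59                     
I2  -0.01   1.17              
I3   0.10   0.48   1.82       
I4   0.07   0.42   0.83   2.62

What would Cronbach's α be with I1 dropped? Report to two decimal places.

Remaining items: I2, I3, I4 (k = 3).
ΣVar(i) = 1.17 + 1.82 + 2.62 = 5.61
σ²_T = 5.61 + 2 × 1.73 = 9.07
α (item deleted) = (3/2)·(1 − 5.61/9.07) = 0.57

α = 0.57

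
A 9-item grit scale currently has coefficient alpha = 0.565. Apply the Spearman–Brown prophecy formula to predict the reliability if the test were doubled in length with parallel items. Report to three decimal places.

Length factor m = 2
α' = m·α / (1 + (m−1)·α)
   = 2 × 0.565 / (1 + (2 − 1) × 0.565)
   = 1.1300 / 1.5650 = 0.722

predicted reliability = 0.722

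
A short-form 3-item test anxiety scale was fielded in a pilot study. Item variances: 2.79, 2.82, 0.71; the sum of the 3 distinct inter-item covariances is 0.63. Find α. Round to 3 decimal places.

α = 0.249

sum of item variances = 2.79 + 2.82 + 0.71 = 6.32
Sum of distinct covariances = 0.63
σ²_T = sum of item variances + 2·Σcov = 6.32 + 2 × 0.63 = 7.58
α = (3/2)·(1 − 6.32/7.58) = 0.249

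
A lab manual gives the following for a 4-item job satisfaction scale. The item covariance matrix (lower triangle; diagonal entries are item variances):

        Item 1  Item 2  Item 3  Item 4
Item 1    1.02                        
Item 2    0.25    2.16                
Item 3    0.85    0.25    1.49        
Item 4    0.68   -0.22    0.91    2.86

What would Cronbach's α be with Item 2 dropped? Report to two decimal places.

Remaining items: Item 1, Item 3, Item 4 (k = 3).
Σσᵢ² = 1.02 + 1.49 + 2.86 = 5.37
total variance = 5.37 + 2 × 2.44 = 10.25
α (item deleted) = (3/2)·(1 − 5.37/10.25) = 0.71

α = 0.71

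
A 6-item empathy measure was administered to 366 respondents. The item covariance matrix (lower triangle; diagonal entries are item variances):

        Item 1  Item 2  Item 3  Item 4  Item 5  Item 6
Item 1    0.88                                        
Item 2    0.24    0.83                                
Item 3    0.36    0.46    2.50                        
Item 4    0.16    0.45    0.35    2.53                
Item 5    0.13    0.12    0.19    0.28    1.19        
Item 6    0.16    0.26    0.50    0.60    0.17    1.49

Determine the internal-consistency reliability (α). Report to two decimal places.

ΣVar(i) = 0.88 + 0.83 + 2.50 + 2.53 + 1.19 + 1.49 = 9.42
Sum of off-diagonal covariances = 4.43
Var(T) = 9.42 + 2 × 4.43 = 18.28
α = (k/(k−1))·(1 − ΣVar(i)/Var(T)) = (6/5)·(1 − 9.42/18.28) = 0.58

α = 0.58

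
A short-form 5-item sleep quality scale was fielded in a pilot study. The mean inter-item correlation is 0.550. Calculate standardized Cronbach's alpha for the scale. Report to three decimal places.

Standardized α = k·r̄ / (1 + (k−1)·r̄) = 5 × 0.550 / (1 + 4 × 0.550)
  = 2.7500 / 3.2000 = 0.859

α = 0.859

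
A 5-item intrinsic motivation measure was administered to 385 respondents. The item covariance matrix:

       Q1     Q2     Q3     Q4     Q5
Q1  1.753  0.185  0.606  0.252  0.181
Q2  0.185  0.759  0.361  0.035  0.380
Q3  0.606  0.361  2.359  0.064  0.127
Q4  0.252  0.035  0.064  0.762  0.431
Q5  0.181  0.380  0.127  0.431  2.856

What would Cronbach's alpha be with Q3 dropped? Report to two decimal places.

Cronbach's alpha = 0.43

Remaining items: Q1, Q2, Q4, Q5 (k = 4).
Σσ²ᵢ = 1.753 + 0.759 + 0.762 + 2.856 = 6.130
σ²_total = 6.130 + 2 × 1.464 = 9.058
α (item deleted) = (4/3)·(1 − 6.130/9.058) = 0.43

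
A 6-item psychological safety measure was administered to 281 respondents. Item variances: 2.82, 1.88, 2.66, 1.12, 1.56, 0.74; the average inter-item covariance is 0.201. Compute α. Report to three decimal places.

α = 0.430

Σσᵢ² = 2.82 + 1.88 + 2.66 + 1.12 + 1.56 + 0.74 = 10.78
Sum of the 15 distinct covariances = 15 × 0.201 = 3.015
Var(T) = Σσᵢ² + 2·Σcov = 10.78 + 2 × 3.015 = 16.810
α = (6/5)·(1 − 10.78/16.810) = 0.430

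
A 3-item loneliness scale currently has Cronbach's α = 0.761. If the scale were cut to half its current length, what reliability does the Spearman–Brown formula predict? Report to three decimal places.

predicted reliability = 0.614

Length factor m = 1/2
α' = m·α / (1 − (1−m)·α)
   = 1/2 × 0.761 / (1 − (1 − 1/2) × 0.761)
   = 0.3805 / 0.6195 = 0.614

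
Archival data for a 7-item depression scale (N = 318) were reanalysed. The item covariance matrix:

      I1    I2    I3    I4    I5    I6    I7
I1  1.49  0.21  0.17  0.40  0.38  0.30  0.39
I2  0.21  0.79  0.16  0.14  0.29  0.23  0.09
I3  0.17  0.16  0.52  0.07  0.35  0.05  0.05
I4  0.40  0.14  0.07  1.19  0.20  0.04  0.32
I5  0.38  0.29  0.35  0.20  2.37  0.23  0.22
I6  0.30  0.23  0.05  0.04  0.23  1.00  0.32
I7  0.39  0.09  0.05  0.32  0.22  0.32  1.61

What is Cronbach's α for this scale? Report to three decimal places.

α = 0.591

Σσᵢ² = 1.49 + 0.79 + 0.52 + 1.19 + 2.37 + 1.00 + 1.61 = 8.97
Sum of off-diagonal covariances = 4.61
σ²_T = 8.97 + 2 × 4.61 = 18.19
α = (k/(k−1))·(1 − Σσᵢ²/σ²_T) = (7/6)·(1 − 8.97/18.19) = 0.591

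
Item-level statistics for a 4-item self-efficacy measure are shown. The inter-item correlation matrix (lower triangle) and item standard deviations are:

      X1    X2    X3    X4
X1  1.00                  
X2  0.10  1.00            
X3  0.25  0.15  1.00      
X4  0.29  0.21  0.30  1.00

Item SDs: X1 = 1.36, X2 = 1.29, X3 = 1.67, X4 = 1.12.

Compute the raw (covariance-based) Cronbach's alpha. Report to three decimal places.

α = 0.514

Σσ²ᵢ = 1.36² + 1.29² + 1.67² + 1.12² = 7.5570
Covariances σ_ij = r_ij · s_i · s_j:
  σ(X1,X2) = 0.10 × 1.36 × 1.29 = 0.1754
  σ(X1,X3) = 0.25 × 1.36 × 1.67 = 0.5678
  σ(X1,X4) = 0.29 × 1.36 × 1.12 = 0.4417
  σ(X2,X3) = 0.15 × 1.29 × 1.67 = 0.3231
  σ(X2,X4) = 0.21 × 1.29 × 1.12 = 0.3034
  σ(X3,X4) = 0.30 × 1.67 × 1.12 = 0.5611
σ²_T = Σσ²ᵢ + 2·Σσ_ij = 7.5570 + 2 × 2.3725 = 12.3020
α = (4/3)·(1 − 7.5570/12.3020) = 0.514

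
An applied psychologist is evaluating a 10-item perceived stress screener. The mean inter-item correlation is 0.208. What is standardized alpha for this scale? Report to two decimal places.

Standardized α = k·r̄ / (1 + (k−1)·r̄) = 10 × 0.208 / (1 + 9 × 0.208)
  = 2.0800 / 2.8720 = 0.72

α = 0.72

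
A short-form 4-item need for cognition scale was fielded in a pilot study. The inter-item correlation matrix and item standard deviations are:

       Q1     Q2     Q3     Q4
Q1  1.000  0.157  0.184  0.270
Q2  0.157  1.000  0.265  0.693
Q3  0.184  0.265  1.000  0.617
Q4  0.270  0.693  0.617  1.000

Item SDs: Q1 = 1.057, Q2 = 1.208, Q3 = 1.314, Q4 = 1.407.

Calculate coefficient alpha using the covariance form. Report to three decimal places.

coefficient alpha = 0.712

Σσ²ᵢ = 1.057² + 1.208² + 1.314² + 1.407² = 6.2828
Covariances σ_ij = r_ij · s_i · s_j:
  σ(Q1,Q2) = 0.157 × 1.057 × 1.208 = 0.2005
  σ(Q1,Q3) = 0.184 × 1.057 × 1.314 = 0.2556
  σ(Q1,Q4) = 0.270 × 1.057 × 1.407 = 0.4015
  σ(Q2,Q3) = 0.265 × 1.208 × 1.314 = 0.4206
  σ(Q2,Q4) = 0.693 × 1.208 × 1.407 = 1.1779
  σ(Q3,Q4) = 0.617 × 1.314 × 1.407 = 1.1407
σ²_T = Σσ²ᵢ + 2·Σσ_ij = 6.2828 + 2 × 3.5968 = 13.4764
α = (4/3)·(1 − 6.2828/13.4764) = 0.712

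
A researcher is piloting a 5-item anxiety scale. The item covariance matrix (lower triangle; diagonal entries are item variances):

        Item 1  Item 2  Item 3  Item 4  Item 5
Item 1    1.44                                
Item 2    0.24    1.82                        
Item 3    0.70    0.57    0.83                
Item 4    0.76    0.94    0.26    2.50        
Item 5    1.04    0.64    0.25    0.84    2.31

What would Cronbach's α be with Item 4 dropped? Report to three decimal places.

Cronbach's α = 0.691

Remaining items: Item 1, Item 2, Item 3, Item 5 (k = 4).
Σσ²ᵢ = 1.44 + 1.82 + 0.83 + 2.31 = 6.40
total variance = 6.40 + 2 × 3.44 = 13.28
α (item deleted) = (4/3)·(1 − 6.40/13.28) = 0.691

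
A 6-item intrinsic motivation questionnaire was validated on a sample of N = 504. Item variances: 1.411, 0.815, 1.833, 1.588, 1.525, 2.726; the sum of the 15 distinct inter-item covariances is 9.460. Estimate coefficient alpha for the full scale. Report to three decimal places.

Σσ²ᵢ = 1.411 + 0.815 + 1.833 + 1.588 + 1.525 + 2.726 = 9.898
Sum of distinct covariances = 9.460
total variance = Σσ²ᵢ + 2·Σcov = 9.898 + 2 × 9.460 = 28.818
α = (6/5)·(1 − 9.898/28.818) = 0.788

coefficient alpha = 0.788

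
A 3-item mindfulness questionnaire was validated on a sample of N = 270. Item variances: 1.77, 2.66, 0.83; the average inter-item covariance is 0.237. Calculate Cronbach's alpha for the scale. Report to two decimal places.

α = 0.32

sum of item variances = 1.77 + 2.66 + 0.83 = 5.26
Sum of the 3 distinct covariances = 3 × 0.237 = 0.711
σ²_T = sum of item variances + 2·Σcov = 5.26 + 2 × 0.711 = 6.682
α = (3/2)·(1 − 5.26/6.682) = 0.32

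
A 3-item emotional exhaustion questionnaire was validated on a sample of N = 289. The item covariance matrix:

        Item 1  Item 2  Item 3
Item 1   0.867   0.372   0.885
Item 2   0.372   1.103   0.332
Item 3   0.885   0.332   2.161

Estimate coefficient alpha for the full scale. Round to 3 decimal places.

sum of item variances = 0.867 + 1.103 + 2.161 = 4.131
Sum of off-diagonal covariances = 1.589
σ²_total = 4.131 + 2 × 1.589 = 7.309
α = (k/(k−1))·(1 − sum of item variances/σ²_total) = (3/2)·(1 − 4.131/7.309) = 0.652

coefficient alpha = 0.652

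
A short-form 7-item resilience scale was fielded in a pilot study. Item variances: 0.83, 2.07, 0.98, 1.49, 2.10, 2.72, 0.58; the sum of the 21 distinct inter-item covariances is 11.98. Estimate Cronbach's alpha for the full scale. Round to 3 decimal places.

α = 0.805

ΣVar(i) = 0.83 + 2.07 + 0.98 + 1.49 + 2.10 + 2.72 + 0.58 = 10.77
Sum of distinct covariances = 11.98
Var(T) = ΣVar(i) + 2·Σcov = 10.77 + 2 × 11.98 = 34.73
α = (7/6)·(1 − 10.77/34.73) = 0.805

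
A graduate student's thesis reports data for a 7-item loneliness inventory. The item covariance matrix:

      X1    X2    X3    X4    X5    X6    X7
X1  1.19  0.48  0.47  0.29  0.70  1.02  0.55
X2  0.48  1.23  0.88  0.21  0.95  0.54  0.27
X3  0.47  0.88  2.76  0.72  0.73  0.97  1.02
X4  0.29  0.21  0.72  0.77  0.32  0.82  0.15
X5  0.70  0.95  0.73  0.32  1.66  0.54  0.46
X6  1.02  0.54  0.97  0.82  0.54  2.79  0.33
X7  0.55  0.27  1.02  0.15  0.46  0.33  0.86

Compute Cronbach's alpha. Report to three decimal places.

Cronbach's alpha = 0.803

sum of item variances = 1.19 + 1.23 + 2.76 + 0.77 + 1.66 + 2.79 + 0.86 = 11.26
Sum of the distinct covariances = 12.42
σ²_total = 11.26 + 2 × 12.42 = 36.10
α = (k/(k−1))·(1 − sum of item variances/σ²_total) = (7/6)·(1 − 11.26/36.10) = 0.803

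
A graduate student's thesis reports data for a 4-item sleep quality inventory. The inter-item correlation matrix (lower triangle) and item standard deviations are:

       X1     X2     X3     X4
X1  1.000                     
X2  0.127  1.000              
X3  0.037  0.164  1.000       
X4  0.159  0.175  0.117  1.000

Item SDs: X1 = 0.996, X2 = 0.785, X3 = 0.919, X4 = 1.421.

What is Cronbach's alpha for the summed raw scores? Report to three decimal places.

Σσ²ᵢ = 0.996² + 0.785² + 0.919² + 1.421² = 4.4720
Covariances σ_ij = r_ij · s_i · s_j:
  σ(X1,X2) = 0.127 × 0.996 × 0.785 = 0.0993
  σ(X1,X3) = 0.037 × 0.996 × 0.919 = 0.0339
  σ(X1,X4) = 0.159 × 0.996 × 1.421 = 0.2250
  σ(X2,X3) = 0.164 × 0.785 × 0.919 = 0.1183
  σ(X2,X4) = 0.175 × 0.785 × 1.421 = 0.1952
  σ(X3,X4) = 0.117 × 0.919 × 1.421 = 0.1528
σ²_T = Σσ²ᵢ + 2·Σσ_ij = 4.4720 + 2 × 0.8245 = 6.1210
α = (4/3)·(1 − 4.4720/6.1210) = 0.359

α = 0.359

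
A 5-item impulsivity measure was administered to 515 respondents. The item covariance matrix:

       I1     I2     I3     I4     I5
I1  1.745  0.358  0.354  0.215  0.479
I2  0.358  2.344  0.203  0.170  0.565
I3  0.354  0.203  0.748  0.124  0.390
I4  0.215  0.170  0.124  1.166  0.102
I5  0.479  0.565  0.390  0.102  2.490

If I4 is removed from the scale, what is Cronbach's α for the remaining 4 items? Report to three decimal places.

Remaining items: I1, I2, I3, I5 (k = 4).
ΣVar(i) = 1.745 + 2.344 + 0.748 + 2.490 = 7.327
σ²_T = 7.327 + 2 × 2.349 = 12.025
α (item deleted) = (4/3)·(1 − 7.327/12.025) = 0.521

α = 0.521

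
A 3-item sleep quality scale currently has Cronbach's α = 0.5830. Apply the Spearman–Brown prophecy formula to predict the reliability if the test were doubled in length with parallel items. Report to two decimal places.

predicted reliability = 0.74

Length factor m = 2
α' = m·α / (1 + (m−1)·α)
   = 2 × 0.5830 / (1 + (2 − 1) × 0.5830)
   = 1.1660 / 1.5830 = 0.74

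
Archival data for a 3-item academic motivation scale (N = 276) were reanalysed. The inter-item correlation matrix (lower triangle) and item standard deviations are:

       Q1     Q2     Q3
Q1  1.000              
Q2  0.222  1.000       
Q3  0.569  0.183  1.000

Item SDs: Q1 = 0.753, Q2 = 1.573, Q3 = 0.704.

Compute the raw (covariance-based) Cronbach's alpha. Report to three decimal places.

α = 0.454

Σσ²ᵢ = 0.753² + 1.573² + 0.704² = 3.5370
Covariances σ_ij = r_ij · s_i · s_j:
  σ(Q1,Q2) = 0.222 × 0.753 × 1.573 = 0.2630
  σ(Q1,Q3) = 0.569 × 0.753 × 0.704 = 0.3016
  σ(Q2,Q3) = 0.183 × 1.573 × 0.704 = 0.2027
σ²_T = Σσ²ᵢ + 2·Σσ_ij = 3.5370 + 2 × 0.7673 = 5.0716
α = (3/2)·(1 − 3.5370/5.0716) = 0.454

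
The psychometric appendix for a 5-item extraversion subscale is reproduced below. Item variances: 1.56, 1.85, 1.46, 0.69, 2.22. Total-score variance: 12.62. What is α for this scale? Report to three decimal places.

α = 0.479

sum of item variances = 1.56 + 1.85 + 1.46 + 0.69 + 2.22 = 7.78
α = (k/(k−1))·(1 − sum of item variances/total variance) = (5/4)·(1 − 7.78/12.62) = 0.479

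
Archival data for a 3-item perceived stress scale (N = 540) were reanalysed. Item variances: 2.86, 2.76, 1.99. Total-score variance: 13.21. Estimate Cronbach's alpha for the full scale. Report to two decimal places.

α = 0.64

Σσ²ᵢ = 2.86 + 2.76 + 1.99 = 7.61
α = (k/(k−1))·(1 − Σσ²ᵢ/total variance) = (3/2)·(1 − 7.61/13.21) = 0.64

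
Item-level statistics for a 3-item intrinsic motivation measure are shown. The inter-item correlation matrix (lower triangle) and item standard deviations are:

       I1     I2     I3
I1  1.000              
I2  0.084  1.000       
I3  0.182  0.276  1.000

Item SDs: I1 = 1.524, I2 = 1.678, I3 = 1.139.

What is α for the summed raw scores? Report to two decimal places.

Σσ²ᵢ = 1.524² + 1.678² + 1.139² = 6.4356
Covariances σ_ij = r_ij · s_i · s_j:
  σ(I1,I2) = 0.084 × 1.524 × 1.678 = 0.2148
  σ(I1,I3) = 0.182 × 1.524 × 1.139 = 0.3159
  σ(I2,I3) = 0.276 × 1.678 × 1.139 = 0.5275
σ²_T = Σσ²ᵢ + 2·Σσ_ij = 6.4356 + 2 × 1.0582 = 8.5520
α = (3/2)·(1 − 6.4356/8.5520) = 0.37

α = 0.37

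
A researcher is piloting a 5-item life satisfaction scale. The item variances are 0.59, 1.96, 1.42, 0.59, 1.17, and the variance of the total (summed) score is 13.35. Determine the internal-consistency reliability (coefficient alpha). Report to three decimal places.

α = 0.713

ΣVar(i) = 0.59 + 1.96 + 1.42 + 0.59 + 1.17 = 5.73
α = (k/(k−1))·(1 − ΣVar(i)/total variance) = (5/4)·(1 − 5.73/13.35) = 0.713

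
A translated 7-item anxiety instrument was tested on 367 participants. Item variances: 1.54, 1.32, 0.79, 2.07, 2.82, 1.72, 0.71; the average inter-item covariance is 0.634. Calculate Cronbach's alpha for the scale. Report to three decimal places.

sum of item variances = 1.54 + 1.32 + 0.79 + 2.07 + 2.82 + 1.72 + 0.71 = 10.97
Sum of the 21 distinct covariances = 21 × 0.634 = 13.314
total variance = sum of item variances + 2·Σcov = 10.97 + 2 × 13.314 = 37.598
α = (7/6)·(1 − 10.97/37.598) = 0.826

α = 0.826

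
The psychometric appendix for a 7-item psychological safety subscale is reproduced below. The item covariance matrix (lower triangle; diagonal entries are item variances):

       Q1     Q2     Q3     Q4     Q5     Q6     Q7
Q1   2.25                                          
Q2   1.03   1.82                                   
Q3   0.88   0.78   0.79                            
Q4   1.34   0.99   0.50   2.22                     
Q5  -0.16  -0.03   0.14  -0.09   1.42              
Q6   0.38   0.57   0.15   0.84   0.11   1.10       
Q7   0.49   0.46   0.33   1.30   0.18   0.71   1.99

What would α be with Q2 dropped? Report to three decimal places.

α = 0.711

Remaining items: Q1, Q3, Q4, Q5, Q6, Q7 (k = 6).
Σσ²ᵢ = 2.25 + 0.79 + 2.22 + 1.42 + 1.10 + 1.99 = 9.77
total variance = 9.77 + 2 × 7.10 = 23.97
α (item deleted) = (6/5)·(1 − 9.77/23.97) = 0.711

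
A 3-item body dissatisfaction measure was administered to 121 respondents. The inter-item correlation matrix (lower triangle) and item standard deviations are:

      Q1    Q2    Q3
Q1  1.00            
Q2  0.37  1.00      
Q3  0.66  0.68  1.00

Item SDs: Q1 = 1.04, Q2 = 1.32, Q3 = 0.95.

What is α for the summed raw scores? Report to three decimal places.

Σσ²ᵢ = 1.04² + 1.32² + 0.95² = 3.7265
Covariances σ_ij = r_ij · s_i · s_j:
  σ(Q1,Q2) = 0.37 × 1.04 × 1.32 = 0.5079
  σ(Q1,Q3) = 0.66 × 1.04 × 0.95 = 0.6521
  σ(Q2,Q3) = 0.68 × 1.32 × 0.95 = 0.8527
σ²_T = Σσ²ᵢ + 2·Σσ_ij = 3.7265 + 2 × 2.0127 = 7.7519
α = (3/2)·(1 − 3.7265/7.7519) = 0.779

α = 0.779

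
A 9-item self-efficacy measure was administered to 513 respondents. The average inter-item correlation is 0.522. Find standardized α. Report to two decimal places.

Standardized α = k·r̄ / (1 + (k−1)·r̄) = 9 × 0.522 / (1 + 8 × 0.522)
  = 4.6980 / 5.1760 = 0.91

standardized α = 0.91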